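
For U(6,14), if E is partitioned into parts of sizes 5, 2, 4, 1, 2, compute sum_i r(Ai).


r(Ai) = min(|Ai|, 6) for each part.
Sum = min(5,6) + min(2,6) + min(4,6) + min(1,6) + min(2,6)
    = 5 + 2 + 4 + 1 + 2
    = 14.

14


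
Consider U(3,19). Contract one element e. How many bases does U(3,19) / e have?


Contracting e from U(3,19) gives U(2,18).
Bases of U(2,18) = C(18,2) = 18! / (2! * 16!) = 153.

153


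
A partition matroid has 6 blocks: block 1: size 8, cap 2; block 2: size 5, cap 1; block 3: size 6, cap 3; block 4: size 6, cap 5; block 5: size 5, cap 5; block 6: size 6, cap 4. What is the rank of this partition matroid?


Rank of a partition matroid = sum of min(|Si|, ci) for each block.
= min(8,2) + min(5,1) + min(6,3) + min(6,5) + min(5,5) + min(6,4)
= 2 + 1 + 3 + 5 + 5 + 4
= 20.

20


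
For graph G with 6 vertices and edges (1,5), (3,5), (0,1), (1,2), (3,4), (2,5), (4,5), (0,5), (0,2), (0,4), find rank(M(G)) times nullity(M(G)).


r(M) = |V| - c = 6 - 1 = 5.
nullity = |E| - r(M) = 10 - 5 = 5.
Product = 5 * 5 = 25.

25


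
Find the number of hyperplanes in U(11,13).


Hyperplanes of U(11,13) are flats of rank 10.
In a uniform matroid, these are exactly the (10)-element subsets.
Count = C(13,10) = 13! / (10! * 3!) = 286.

286


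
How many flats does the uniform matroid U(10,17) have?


Flats of U(10,17): every subset of size < 10 is a flat, plus E itself.
Count = C(17,0) + C(17,1) + C(17,2) + C(17,3) + C(17,4) + C(17,5) + C(17,6) + C(17,7) + C(17,8) + C(17,9) + 1
     = 1 + 17 + 136 + 680 + 2380 + 6188 + 12376 + 19448 + 24310 + 24310 + 1
     = 89847.

89847


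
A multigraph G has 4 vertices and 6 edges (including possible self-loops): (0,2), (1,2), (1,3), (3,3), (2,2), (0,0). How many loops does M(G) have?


In a graphic matroid, a loop is a self-loop edge (u,u) with rank 0.
Examining all 6 edges for self-loops...
Self-loops found: (3,3), (2,2), (0,0)
Number of loops = 3.

3


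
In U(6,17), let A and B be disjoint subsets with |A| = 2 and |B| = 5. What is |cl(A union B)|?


|A union B| = 2 + 5 = 7 (disjoint).
In U(6,17), cl(S) = S if |S| < 6, else cl(S) = E.
Since 7 >= 6, cl(A union B) = E.
|cl(A union B)| = 17.

17


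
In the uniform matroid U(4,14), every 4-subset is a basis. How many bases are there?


Bases of U(4,14) are all 4-element subsets of the 14-element ground set.
Number of bases = C(14,4).
C(14,4) = (14 * 13 * 12 * 11) / (1 * 2 * 3 * 4) = 1001.

1001


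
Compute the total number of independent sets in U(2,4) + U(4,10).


For a direct sum, |I(M1+M2)| = |I(M1)| * |I(M2)|.
|I(U(2,4))| = sum C(4,k) for k=0..2 = 11.
|I(U(4,10))| = sum C(10,k) for k=0..4 = 386.
Total = 11 * 386 = 4246.

4246


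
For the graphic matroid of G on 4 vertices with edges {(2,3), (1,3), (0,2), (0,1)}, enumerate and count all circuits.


A circuit in a graphic matroid = edge set of a simple cycle.
G has 4 vertices and 4 edges.
Enumerating all minimal edge subsets forming cycles...
Total circuits found: 1.

1


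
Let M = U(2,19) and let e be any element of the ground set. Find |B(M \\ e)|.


Deleting e from U(2,19) gives U(2,18) since n > r.
Bases of U(2,18) = C(18,2) = (18 * 17) / (1 * 2) = 153.

153


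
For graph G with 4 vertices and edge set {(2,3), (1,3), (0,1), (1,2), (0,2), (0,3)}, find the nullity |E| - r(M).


Cycle rank (nullity) = |E| - r(M) = |E| - (|V| - c).
|E| = 6, |V| = 4, c = 1.
Nullity = 6 - (4 - 1) = 6 - 3 = 3.

3


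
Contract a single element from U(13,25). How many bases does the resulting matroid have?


Contracting e from U(13,25) gives U(12,24).
Bases of U(12,24) = C(24,12) = 2704156.

2704156


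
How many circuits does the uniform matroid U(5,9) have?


In U(5,9), circuits are the (6)-element subsets.
Any set of 6 elements is dependent, and removing any one element gives
an independent set of size 5, so it is a minimal dependent set.
Number of circuits = (9 choose 6) = 84.

84


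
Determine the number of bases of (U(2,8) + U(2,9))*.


(M1+M2)* = M1* + M2*.
M1* = U(6,8), bases: C(8,6) = 28.
M2* = U(7,9), bases: C(9,7) = 36.
|B(M*)| = 28 * 36 = 1008.

1008


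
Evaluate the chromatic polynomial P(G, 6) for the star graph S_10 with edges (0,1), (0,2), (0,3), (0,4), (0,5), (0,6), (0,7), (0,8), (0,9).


P(tree, k) = k * (k-1)^(9) for any tree on 10 vertices.
P(6) = 6 * 5^9 = 6 * 1953125 = 11718750.

11718750


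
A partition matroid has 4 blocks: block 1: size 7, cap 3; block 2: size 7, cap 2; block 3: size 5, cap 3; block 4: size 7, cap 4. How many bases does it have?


A basis picks exactly ci elements from block i.
Number of bases = product of C(|Si|, ci).
= C(7,3) * C(7,2) * C(5,3) * C(7,4)
= 35 * 21 * 10 * 35
= 257250.

257250


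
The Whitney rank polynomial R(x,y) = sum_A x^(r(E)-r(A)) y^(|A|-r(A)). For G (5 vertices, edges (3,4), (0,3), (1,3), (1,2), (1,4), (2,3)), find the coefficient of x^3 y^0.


R(x,y) = sum over A in 2^E of x^(r(E)-r(A)) * y^(|A|-r(A)).
G has 5 vertices, 6 edges. r(E) = 4.
Enumerate all 2^6 = 64 subsets.
Count subsets with r(E)-r(A)=3 and |A|-r(A)=0: 6.

6


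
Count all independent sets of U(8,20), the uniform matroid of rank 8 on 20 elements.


Independent sets of U(8,20) are all subsets of size <= 8.
Count = C(20,0) + C(20,1) + C(20,2) + C(20,3) + C(20,4) + C(20,5) + C(20,6) + C(20,7) + C(20,8)
     = 1 + 20 + 190 + 1140 + 4845 + 15504 + 38760 + 77520 + 125970
     = 263950.

263950


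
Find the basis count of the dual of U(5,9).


The dual of U(r,n) is U(n-r, n) = U(4,9).
Bases of U(4,9) are all (4)-element subsets.
|B(M*)| = C(9,4) = 9! / (4! * 5!) = 126.

126


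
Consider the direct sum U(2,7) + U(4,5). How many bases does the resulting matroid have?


Bases of a direct sum M1 + M2: |B| = |B(M1)| * |B(M2)|.
|B(U(2,7))| = C(7,2) = 21.
|B(U(4,5))| = C(5,4) = 5.
Total bases = 21 * 5 = 105.

105


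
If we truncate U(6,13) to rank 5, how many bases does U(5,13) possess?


Truncating U(6,13) to rank 5 gives U(5,13).
Bases of U(5,13) are all 5-element subsets of 13 elements.
Number of bases = C(13,5) = 1287.

1287


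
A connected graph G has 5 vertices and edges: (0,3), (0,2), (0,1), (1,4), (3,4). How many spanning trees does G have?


By Kirchhoff's matrix tree theorem, the number of spanning trees equals
the determinant of any cofactor of the Laplacian matrix L.
G has 5 vertices and 5 edges.
Computing the (4 x 4) cofactor determinant gives 4.

4


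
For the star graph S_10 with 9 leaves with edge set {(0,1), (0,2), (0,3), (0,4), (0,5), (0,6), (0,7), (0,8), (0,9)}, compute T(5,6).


A star on 10 vertices is a tree with 9 edges.
T(x,y) = x^(9) for any tree.
T(5,6) = 5^9 = 1953125.

1953125


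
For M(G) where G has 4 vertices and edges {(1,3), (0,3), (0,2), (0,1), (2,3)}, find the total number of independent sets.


An independent set in a graphic matroid is an acyclic edge subset.
G has 4 vertices and 5 edges.
Enumerate all 2^5 = 32 subsets, checking for acyclicity.
Total independent sets = 24.

24


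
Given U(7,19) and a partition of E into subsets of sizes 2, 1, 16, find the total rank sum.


r(Ai) = min(|Ai|, 7) for each part.
Sum = min(2,7) + min(1,7) + min(16,7)
    = 2 + 1 + 7
    = 10.

10


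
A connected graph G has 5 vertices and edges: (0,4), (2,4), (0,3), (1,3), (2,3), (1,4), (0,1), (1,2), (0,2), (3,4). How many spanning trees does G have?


By Kirchhoff's matrix tree theorem, the number of spanning trees equals
the determinant of any cofactor of the Laplacian matrix L.
G has 5 vertices and 10 edges.
Computing the (4 x 4) cofactor determinant gives 125.

125


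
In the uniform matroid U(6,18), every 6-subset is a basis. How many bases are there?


Bases of U(6,18) are all 6-element subsets of the 18-element ground set.
Number of bases = C(18,6).
(18 choose 6) = 18564.

18564


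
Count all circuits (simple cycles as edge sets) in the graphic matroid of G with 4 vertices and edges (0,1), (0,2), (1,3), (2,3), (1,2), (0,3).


A circuit in a graphic matroid = edge set of a simple cycle.
G has 4 vertices and 6 edges.
Enumerating all minimal edge subsets forming cycles...
Total circuits found: 7.

7


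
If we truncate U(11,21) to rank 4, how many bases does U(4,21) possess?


Truncating U(11,21) to rank 4 gives U(4,21).
Bases of U(4,21) are all 4-element subsets of 21 elements.
Number of bases = C(21,4) = (21 * 20 * 19 * 18) / (1 * 2 * 3 * 4) = 5985.

5985


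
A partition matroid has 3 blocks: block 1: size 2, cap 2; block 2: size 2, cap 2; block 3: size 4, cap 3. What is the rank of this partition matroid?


Rank of a partition matroid = sum of min(|Si|, ci) for each block.
= min(2,2) + min(2,2) + min(4,3)
= 2 + 2 + 3
= 7.

7


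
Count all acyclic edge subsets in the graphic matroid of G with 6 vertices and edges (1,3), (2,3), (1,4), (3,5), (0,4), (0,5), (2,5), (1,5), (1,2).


An independent set in a graphic matroid is an acyclic edge subset.
G has 6 vertices and 9 edges.
Enumerate all 2^9 = 512 subsets, checking for acyclicity.
Total independent sets = 280.

280


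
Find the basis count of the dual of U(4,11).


The dual of U(r,n) is U(n-r, n) = U(7,11).
Bases of U(7,11) are all (7)-element subsets.
|B(M*)| = C(11,7) = 330.

330


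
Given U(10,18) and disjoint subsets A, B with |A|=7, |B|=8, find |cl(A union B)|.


|A union B| = 7 + 8 = 15 (disjoint).
In U(10,18), cl(S) = S if |S| < 10, else cl(S) = E.
Since 15 >= 10, cl(A union B) = E.
|cl(A union B)| = 18.

18


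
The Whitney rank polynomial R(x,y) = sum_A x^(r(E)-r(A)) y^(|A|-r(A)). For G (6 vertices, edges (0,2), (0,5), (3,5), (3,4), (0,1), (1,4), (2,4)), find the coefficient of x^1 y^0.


R(x,y) = sum over A in 2^E of x^(r(E)-r(A)) * y^(|A|-r(A)).
G has 6 vertices, 7 edges. r(E) = 5.
Enumerate all 2^7 = 128 subsets.
Count subsets with r(E)-r(A)=1 and |A|-r(A)=0: 34.

34


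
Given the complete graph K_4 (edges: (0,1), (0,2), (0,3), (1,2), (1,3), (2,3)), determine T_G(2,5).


T(K_4; x,y) = x^3 + 3x^2 + 4xy + 2x + y^3 + 3y^2 + 2y.
Substituting x=2, y=5:
= 8 + 12 + 40 + 4 + 125 + 75 + 10
= 274.

274


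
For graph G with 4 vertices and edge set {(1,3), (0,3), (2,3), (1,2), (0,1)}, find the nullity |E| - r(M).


Cycle rank (nullity) = |E| - r(M) = |E| - (|V| - c).
|E| = 5, |V| = 4, c = 1.
Nullity = 5 - (4 - 1) = 5 - 3 = 2.

2


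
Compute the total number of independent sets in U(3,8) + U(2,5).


For a direct sum, |I(M1+M2)| = |I(M1)| * |I(M2)|.
|I(U(3,8))| = sum C(8,k) for k=0..3 = 93.
|I(U(2,5))| = sum C(5,k) for k=0..2 = 16.
Total = 93 * 16 = 1488.

1488


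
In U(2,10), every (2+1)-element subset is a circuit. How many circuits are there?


In U(2,10), circuits are the (3)-element subsets.
Any set of 3 elements is dependent, and removing any one element gives
an independent set of size 2, so it is a minimal dependent set.
Number of circuits = C(10,3) = 10! / (3! * 7!) = 120.

120


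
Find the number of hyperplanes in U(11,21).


Hyperplanes of U(11,21) are flats of rank 10.
In a uniform matroid, these are exactly the (10)-element subsets.
Count = (21 choose 10) = 352716.

352716


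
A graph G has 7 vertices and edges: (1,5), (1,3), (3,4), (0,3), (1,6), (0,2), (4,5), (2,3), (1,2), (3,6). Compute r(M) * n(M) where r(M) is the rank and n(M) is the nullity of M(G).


r(M) = |V| - c = 7 - 1 = 6.
nullity = |E| - r(M) = 10 - 6 = 4.
Product = 6 * 4 = 24.

24


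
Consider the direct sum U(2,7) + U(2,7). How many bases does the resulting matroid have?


Bases of a direct sum M1 + M2: |B| = |B(M1)| * |B(M2)|.
|B(U(2,7))| = C(7,2) = 21.
|B(U(2,7))| = C(7,2) = 21.
Total bases = 21 * 21 = 441.

441


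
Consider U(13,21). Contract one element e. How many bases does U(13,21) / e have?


Contracting e from U(13,21) gives U(12,20).
Bases of U(12,20) = (20 choose 12) = 125970.

125970


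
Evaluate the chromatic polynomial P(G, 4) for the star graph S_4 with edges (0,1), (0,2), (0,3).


P(tree, k) = k * (k-1)^(3) for any tree on 4 vertices.
P(4) = 4 * 3^3 = 4 * 27 = 108.

108


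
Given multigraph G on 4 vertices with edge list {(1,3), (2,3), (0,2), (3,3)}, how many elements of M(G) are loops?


In a graphic matroid, a loop is a self-loop edge (u,u) with rank 0.
Examining all 4 edges for self-loops...
Self-loops found: (3,3)
Number of loops = 1.

1


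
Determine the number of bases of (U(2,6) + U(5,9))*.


(M1+M2)* = M1* + M2*.
M1* = U(4,6), bases: C(6,4) = 15.
M2* = U(4,9), bases: C(9,4) = 126.
|B(M*)| = 15 * 126 = 1890.

1890


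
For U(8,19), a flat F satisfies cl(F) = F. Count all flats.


Flats of U(8,19): every subset of size < 8 is a flat, plus E itself.
Count = C(19,0) + C(19,1) + C(19,2) + C(19,3) + C(19,4) + C(19,5) + C(19,6) + C(19,7) + 1
     = 1 + 19 + 171 + 969 + 3876 + 11628 + 27132 + 50388 + 1
     = 94185.

94185


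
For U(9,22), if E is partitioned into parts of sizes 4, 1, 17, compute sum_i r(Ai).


r(Ai) = min(|Ai|, 9) for each part.
Sum = min(4,9) + min(1,9) + min(17,9)
    = 4 + 1 + 9
    = 14.

14


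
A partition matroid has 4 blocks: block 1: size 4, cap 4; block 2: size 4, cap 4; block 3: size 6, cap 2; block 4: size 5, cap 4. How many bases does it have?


A basis picks exactly ci elements from block i.
Number of bases = product of C(|Si|, ci).
= C(4,4) * C(4,4) * C(6,2) * C(5,4)
= 1 * 1 * 15 * 5
= 75.

75


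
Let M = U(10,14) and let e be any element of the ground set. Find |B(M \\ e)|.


Deleting e from U(10,14) gives U(10,13) since n > r.
Bases of U(10,13) = C(13,10) = 13! / (10! * 3!) = 286.

286


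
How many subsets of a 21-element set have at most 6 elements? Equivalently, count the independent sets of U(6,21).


Independent sets of U(6,21) are all subsets of size <= 6.
Count = C(21,0) + C(21,1) + C(21,2) + C(21,3) + C(21,4) + C(21,5) + C(21,6)
     = 1 + 21 + 210 + 1330 + 5985 + 20349 + 54264
     = 82160.

82160


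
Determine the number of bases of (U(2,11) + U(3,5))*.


(M1+M2)* = M1* + M2*.
M1* = U(9,11), bases: C(11,9) = 55.
M2* = U(2,5), bases: C(5,2) = 10.
|B(M*)| = 55 * 10 = 550.

550


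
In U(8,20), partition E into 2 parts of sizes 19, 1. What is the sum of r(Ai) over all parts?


r(Ai) = min(|Ai|, 8) for each part.
Sum = min(19,8) + min(1,8)
    = 8 + 1
    = 9.

9


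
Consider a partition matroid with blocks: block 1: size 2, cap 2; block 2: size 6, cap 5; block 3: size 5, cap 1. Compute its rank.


Rank of a partition matroid = sum of min(|Si|, ci) for each block.
= min(2,2) + min(6,5) + min(5,1)
= 2 + 5 + 1
= 8.

8


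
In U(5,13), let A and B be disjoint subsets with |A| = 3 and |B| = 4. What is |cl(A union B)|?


|A union B| = 3 + 4 = 7 (disjoint).
In U(5,13), cl(S) = S if |S| < 5, else cl(S) = E.
Since 7 >= 5, cl(A union B) = E.
|cl(A union B)| = 13.

13


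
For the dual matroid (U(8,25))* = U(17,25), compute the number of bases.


The dual of U(r,n) is U(n-r, n) = U(17,25).
Bases of U(17,25) are all (17)-element subsets.
|B(M*)| = (25 choose 17) = 1081575.

1081575


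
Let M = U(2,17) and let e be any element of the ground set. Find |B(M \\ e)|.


Deleting e from U(2,17) gives U(2,16) since n > r.
Bases of U(2,16) = (16 choose 2) = 120.

120


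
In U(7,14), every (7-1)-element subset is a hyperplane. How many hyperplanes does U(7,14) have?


Hyperplanes of U(7,14) are flats of rank 6.
In a uniform matroid, these are exactly the (6)-element subsets.
Count = (14 choose 6) = 3003.

3003


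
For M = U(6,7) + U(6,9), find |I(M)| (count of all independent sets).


For a direct sum, |I(M1+M2)| = |I(M1)| * |I(M2)|.
|I(U(6,7))| = sum C(7,k) for k=0..6 = 127.
|I(U(6,9))| = sum C(9,k) for k=0..6 = 466.
Total = 127 * 466 = 59182.

59182


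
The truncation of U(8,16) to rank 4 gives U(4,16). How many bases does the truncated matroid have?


Truncating U(8,16) to rank 4 gives U(4,16).
Bases of U(4,16) are all 4-element subsets of 16 elements.
Number of bases = C(16,4) = 16! / (4! * 12!) = 1820.

1820


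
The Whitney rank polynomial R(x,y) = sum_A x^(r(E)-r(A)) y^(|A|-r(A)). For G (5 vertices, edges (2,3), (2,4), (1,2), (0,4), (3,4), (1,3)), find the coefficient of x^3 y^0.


R(x,y) = sum over A in 2^E of x^(r(E)-r(A)) * y^(|A|-r(A)).
G has 5 vertices, 6 edges. r(E) = 4.
Enumerate all 2^6 = 64 subsets.
Count subsets with r(E)-r(A)=3 and |A|-r(A)=0: 6.

6


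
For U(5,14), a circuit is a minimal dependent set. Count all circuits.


In U(5,14), circuits are the (6)-element subsets.
Any set of 6 elements is dependent, and removing any one element gives
an independent set of size 5, so it is a minimal dependent set.
Number of circuits = (14 choose 6) = 3003.

3003


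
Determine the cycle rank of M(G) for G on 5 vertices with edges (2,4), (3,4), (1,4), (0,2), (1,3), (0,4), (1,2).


Cycle rank (nullity) = |E| - r(M) = |E| - (|V| - c).
|E| = 7, |V| = 5, c = 1.
Nullity = 7 - (5 - 1) = 7 - 4 = 3.

3


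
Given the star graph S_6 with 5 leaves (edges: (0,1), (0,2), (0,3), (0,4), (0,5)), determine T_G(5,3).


A star on 6 vertices is a tree with 5 edges.
T(x,y) = x^(5) for any tree.
T(5,3) = 5^5 = 3125.

3125


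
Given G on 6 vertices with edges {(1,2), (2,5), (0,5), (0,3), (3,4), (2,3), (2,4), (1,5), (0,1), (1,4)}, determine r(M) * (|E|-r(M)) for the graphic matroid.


r(M) = |V| - c = 6 - 1 = 5.
nullity = |E| - r(M) = 10 - 5 = 5.
Product = 5 * 5 = 25.

25


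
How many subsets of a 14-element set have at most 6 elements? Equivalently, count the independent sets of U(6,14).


Independent sets of U(6,14) are all subsets of size <= 6.
Count = (14 choose 0) + (14 choose 1) + (14 choose 2) + (14 choose 3) + (14 choose 4) + (14 choose 5) + (14 choose 6)
     = 1 + 14 + 91 + 364 + 1001 + 2002 + 3003
     = 6476.

6476


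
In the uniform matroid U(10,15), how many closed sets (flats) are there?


Flats of U(10,15): every subset of size < 10 is a flat, plus E itself.
Count = C(15,0) + C(15,1) + C(15,2) + C(15,3) + C(15,4) + C(15,5) + C(15,6) + C(15,7) + C(15,8) + C(15,9) + 1
     = 1 + 15 + 105 + 455 + 1365 + 3003 + 5005 + 6435 + 6435 + 5005 + 1
     = 27825.

27825


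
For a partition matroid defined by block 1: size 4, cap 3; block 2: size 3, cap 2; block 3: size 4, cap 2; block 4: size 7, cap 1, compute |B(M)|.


A basis picks exactly ci elements from block i.
Number of bases = product of C(|Si|, ci).
= C(4,3) * C(3,2) * C(4,2) * C(7,1)
= 4 * 3 * 6 * 7
= 504.

504


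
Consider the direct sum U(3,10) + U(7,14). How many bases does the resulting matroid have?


Bases of a direct sum M1 + M2: |B| = |B(M1)| * |B(M2)|.
|B(U(3,10))| = C(10,3) = 120.
|B(U(7,14))| = C(14,7) = 3432.
Total bases = 120 * 3432 = 411840.

411840


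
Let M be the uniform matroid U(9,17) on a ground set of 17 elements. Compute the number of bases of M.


Bases of U(9,17) are all 9-element subsets of the 17-element ground set.
Number of bases = C(17,9).
(17 choose 9) = 24310.

24310


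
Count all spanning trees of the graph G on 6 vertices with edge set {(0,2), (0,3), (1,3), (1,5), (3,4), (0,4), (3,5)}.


By Kirchhoff's matrix tree theorem, the number of spanning trees equals
the determinant of any cofactor of the Laplacian matrix L.
G has 6 vertices and 7 edges.
Computing the (5 x 5) cofactor determinant gives 9.

9


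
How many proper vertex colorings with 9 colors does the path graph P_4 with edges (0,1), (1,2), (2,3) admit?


P(P_4, k) = k * (k-1)^(3).
P(9) = 9 * 8^3 = 9 * 512 = 4608.

4608


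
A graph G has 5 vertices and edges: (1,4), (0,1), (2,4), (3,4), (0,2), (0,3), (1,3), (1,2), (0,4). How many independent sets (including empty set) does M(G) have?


An independent set in a graphic matroid is an acyclic edge subset.
G has 5 vertices and 9 edges.
Enumerate all 2^9 = 512 subsets, checking for acyclicity.
Total independent sets = 198.

198


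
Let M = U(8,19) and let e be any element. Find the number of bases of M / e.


Contracting e from U(8,19) gives U(7,18).
Bases of U(7,18) = C(18,7) = 18! / (7! * 11!) = 31824.

31824


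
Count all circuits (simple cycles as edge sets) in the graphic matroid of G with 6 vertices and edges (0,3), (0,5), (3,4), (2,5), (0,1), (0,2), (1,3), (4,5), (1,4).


A circuit in a graphic matroid = edge set of a simple cycle.
G has 6 vertices and 9 edges.
Enumerating all minimal edge subsets forming cycles...
Total circuits found: 12.

12


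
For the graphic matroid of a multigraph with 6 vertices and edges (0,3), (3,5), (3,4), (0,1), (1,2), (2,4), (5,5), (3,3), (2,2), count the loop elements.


In a graphic matroid, a loop is a self-loop edge (u,u) with rank 0.
Examining all 9 edges for self-loops...
Self-loops found: (5,5), (3,3), (2,2)
Number of loops = 3.

3


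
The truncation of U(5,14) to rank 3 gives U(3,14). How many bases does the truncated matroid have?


Truncating U(5,14) to rank 3 gives U(3,14).
Bases of U(3,14) are all 3-element subsets of 14 elements.
Number of bases = C(14,3) = 14! / (3! * 11!) = 364.

364


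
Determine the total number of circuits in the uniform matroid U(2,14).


In U(2,14), circuits are the (3)-element subsets.
Any set of 3 elements is dependent, and removing any one element gives
an independent set of size 2, so it is a minimal dependent set.
Number of circuits = (14 choose 3) = 364.

364


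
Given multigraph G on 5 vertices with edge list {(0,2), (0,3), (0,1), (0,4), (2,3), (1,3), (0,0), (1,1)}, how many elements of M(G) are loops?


In a graphic matroid, a loop is a self-loop edge (u,u) with rank 0.
Examining all 8 edges for self-loops...
Self-loops found: (0,0), (1,1)
Number of loops = 2.

2


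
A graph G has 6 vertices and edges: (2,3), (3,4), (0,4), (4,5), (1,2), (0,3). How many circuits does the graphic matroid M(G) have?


A circuit in a graphic matroid = edge set of a simple cycle.
G has 6 vertices and 6 edges.
Enumerating all minimal edge subsets forming cycles...
Total circuits found: 1.

1


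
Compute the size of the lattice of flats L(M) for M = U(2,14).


Flats of U(2,14): every subset of size < 2 is a flat, plus E itself.
Count = C(14,0) + C(14,1) + 1
     = 1 + 14 + 1
     = 16.

16


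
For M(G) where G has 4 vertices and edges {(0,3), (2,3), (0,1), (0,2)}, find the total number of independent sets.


An independent set in a graphic matroid is an acyclic edge subset.
G has 4 vertices and 4 edges.
Enumerate all 2^4 = 16 subsets, checking for acyclicity.
Total independent sets = 14.

14


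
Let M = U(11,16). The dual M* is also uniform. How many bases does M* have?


The dual of U(r,n) is U(n-r, n) = U(5,16).
Bases of U(5,16) are all (5)-element subsets.
|B(M*)| = (16 choose 5) = 4368.

4368


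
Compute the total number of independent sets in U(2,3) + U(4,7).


For a direct sum, |I(M1+M2)| = |I(M1)| * |I(M2)|.
|I(U(2,3))| = sum C(3,k) for k=0..2 = 7.
|I(U(4,7))| = sum C(7,k) for k=0..4 = 99.
Total = 7 * 99 = 693.

693


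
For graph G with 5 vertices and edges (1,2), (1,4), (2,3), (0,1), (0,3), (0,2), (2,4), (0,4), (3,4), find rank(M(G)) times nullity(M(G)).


r(M) = |V| - c = 5 - 1 = 4.
nullity = |E| - r(M) = 9 - 4 = 5.
Product = 4 * 5 = 20.

20


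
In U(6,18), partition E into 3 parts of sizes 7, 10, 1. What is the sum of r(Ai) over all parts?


r(Ai) = min(|Ai|, 6) for each part.
Sum = min(7,6) + min(10,6) + min(1,6)
    = 6 + 6 + 1
    = 13.

13


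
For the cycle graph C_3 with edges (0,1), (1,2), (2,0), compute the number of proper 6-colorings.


P(C_3, k) = (k-1)^3 + (-1)^3*(k-1).
P(6) = (5)^3 - 5
= 125 - 5 = 120.

120


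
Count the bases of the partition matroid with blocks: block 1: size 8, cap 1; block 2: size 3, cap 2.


A basis picks exactly ci elements from block i.
Number of bases = product of C(|Si|, ci).
= C(8,1) * C(3,2)
= 8 * 3
= 24.

24


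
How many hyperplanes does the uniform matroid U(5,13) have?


Hyperplanes of U(5,13) are flats of rank 4.
In a uniform matroid, these are exactly the (4)-element subsets.
Count = C(13,4) = 13! / (4! * 9!) = 715.

715


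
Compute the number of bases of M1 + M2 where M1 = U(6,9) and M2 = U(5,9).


Bases of a direct sum M1 + M2: |B| = |B(M1)| * |B(M2)|.
|B(U(6,9))| = C(9,6) = 84.
|B(U(5,9))| = C(9,5) = 126.
Total bases = 84 * 126 = 10584.

10584


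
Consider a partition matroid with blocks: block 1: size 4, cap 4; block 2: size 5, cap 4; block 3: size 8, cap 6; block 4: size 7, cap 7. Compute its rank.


Rank of a partition matroid = sum of min(|Si|, ci) for each block.
= min(4,4) + min(5,4) + min(8,6) + min(7,7)
= 4 + 4 + 6 + 7
= 21.

21


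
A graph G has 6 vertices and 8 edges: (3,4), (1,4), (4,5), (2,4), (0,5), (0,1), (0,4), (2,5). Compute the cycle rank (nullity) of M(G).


Cycle rank (nullity) = |E| - r(M) = |E| - (|V| - c).
|E| = 8, |V| = 6, c = 1.
Nullity = 8 - (6 - 1) = 8 - 5 = 3.

3


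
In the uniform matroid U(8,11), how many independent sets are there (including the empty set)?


Independent sets of U(8,11) are all subsets of size <= 8.
Count = C(11,0) + C(11,1) + C(11,2) + C(11,3) + C(11,4) + C(11,5) + C(11,6) + C(11,7) + C(11,8)
     = 1 + 11 + 55 + 165 + 330 + 462 + 462 + 330 + 165
     = 1981.

1981


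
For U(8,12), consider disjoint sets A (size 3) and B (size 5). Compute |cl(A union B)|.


|A union B| = 3 + 5 = 8 (disjoint).
In U(8,12), cl(S) = S if |S| < 8, else cl(S) = E.
Since 8 >= 8, cl(A union B) = E.
|cl(A union B)| = 12.

12


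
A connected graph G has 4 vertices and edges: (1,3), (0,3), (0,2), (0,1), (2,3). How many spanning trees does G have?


By Kirchhoff's matrix tree theorem, the number of spanning trees equals
the determinant of any cofactor of the Laplacian matrix L.
G has 4 vertices and 5 edges.
Computing the (3 x 3) cofactor determinant gives 8.

8


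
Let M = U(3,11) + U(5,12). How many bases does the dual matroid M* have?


(M1+M2)* = M1* + M2*.
M1* = U(8,11), bases: C(11,8) = 165.
M2* = U(7,12), bases: C(12,7) = 792.
|B(M*)| = 165 * 792 = 130680.

130680


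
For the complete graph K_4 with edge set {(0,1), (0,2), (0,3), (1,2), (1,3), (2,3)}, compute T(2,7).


T(K_4; x,y) = x^3 + 3x^2 + 4xy + 2x + y^3 + 3y^2 + 2y.
Substituting x=2, y=7:
= 8 + 12 + 56 + 4 + 343 + 147 + 14
= 584.

584


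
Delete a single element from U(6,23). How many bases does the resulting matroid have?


Deleting e from U(6,23) gives U(6,22) since n > r.
Bases of U(6,22) = (22 choose 6) = 74613.

74613


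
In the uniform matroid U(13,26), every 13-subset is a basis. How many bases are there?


Bases of U(13,26) are all 13-element subsets of the 26-element ground set.
Number of bases = C(26,13).
C(26,13) = 10400600.

10400600


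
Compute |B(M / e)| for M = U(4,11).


Contracting e from U(4,11) gives U(3,10).
Bases of U(3,10) = (10 choose 3) = 120.

120


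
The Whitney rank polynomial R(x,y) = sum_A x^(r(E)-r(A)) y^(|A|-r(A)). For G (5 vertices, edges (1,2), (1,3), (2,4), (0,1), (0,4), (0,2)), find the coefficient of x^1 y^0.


R(x,y) = sum over A in 2^E of x^(r(E)-r(A)) * y^(|A|-r(A)).
G has 5 vertices, 6 edges. r(E) = 4.
Enumerate all 2^6 = 64 subsets.
Count subsets with r(E)-r(A)=1 and |A|-r(A)=0: 18.

18


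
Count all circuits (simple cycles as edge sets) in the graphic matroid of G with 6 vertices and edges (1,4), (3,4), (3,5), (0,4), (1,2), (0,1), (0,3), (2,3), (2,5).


A circuit in a graphic matroid = edge set of a simple cycle.
G has 6 vertices and 9 edges.
Enumerating all minimal edge subsets forming cycles...
Total circuits found: 12.

12


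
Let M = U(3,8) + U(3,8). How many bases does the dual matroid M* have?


(M1+M2)* = M1* + M2*.
M1* = U(5,8), bases: C(8,5) = 56.
M2* = U(5,8), bases: C(8,5) = 56.
|B(M*)| = 56 * 56 = 3136.

3136


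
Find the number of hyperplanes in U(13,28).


Hyperplanes of U(13,28) are flats of rank 12.
In a uniform matroid, these are exactly the (12)-element subsets.
Count = C(28,12) = 30421755.

30421755


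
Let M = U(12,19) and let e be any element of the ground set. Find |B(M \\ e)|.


Deleting e from U(12,19) gives U(12,18) since n > r.
Bases of U(12,18) = (18 choose 12) = 18564.

18564


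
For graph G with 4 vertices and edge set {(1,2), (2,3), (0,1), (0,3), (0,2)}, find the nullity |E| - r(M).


Cycle rank (nullity) = |E| - r(M) = |E| - (|V| - c).
|E| = 5, |V| = 4, c = 1.
Nullity = 5 - (4 - 1) = 5 - 3 = 2.

2


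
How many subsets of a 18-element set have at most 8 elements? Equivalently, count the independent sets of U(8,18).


Independent sets of U(8,18) are all subsets of size <= 8.
Count = (18 choose 0) + (18 choose 1) + (18 choose 2) + (18 choose 3) + (18 choose 4) + (18 choose 5) + (18 choose 6) + (18 choose 7) + (18 choose 8)
     = 1 + 18 + 153 + 816 + 3060 + 8568 + 18564 + 31824 + 43758
     = 106762.

106762


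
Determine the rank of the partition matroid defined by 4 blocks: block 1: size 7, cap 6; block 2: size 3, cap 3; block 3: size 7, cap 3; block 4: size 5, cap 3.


Rank of a partition matroid = sum of min(|Si|, ci) for each block.
= min(7,6) + min(3,3) + min(7,3) + min(5,3)
= 6 + 3 + 3 + 3
= 15.

15


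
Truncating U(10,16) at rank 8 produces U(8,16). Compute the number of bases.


Truncating U(10,16) to rank 8 gives U(8,16).
Bases of U(8,16) are all 8-element subsets of 16 elements.
Number of bases = C(16,8) = 12870.

12870


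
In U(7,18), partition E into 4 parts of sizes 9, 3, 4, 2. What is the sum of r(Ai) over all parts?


r(Ai) = min(|Ai|, 7) for each part.
Sum = min(9,7) + min(3,7) + min(4,7) + min(2,7)
    = 7 + 3 + 4 + 2
    = 16.

16


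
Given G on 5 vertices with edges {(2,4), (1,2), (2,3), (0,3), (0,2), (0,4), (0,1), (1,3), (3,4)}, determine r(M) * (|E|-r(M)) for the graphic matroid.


r(M) = |V| - c = 5 - 1 = 4.
nullity = |E| - r(M) = 9 - 4 = 5.
Product = 4 * 5 = 20.

20


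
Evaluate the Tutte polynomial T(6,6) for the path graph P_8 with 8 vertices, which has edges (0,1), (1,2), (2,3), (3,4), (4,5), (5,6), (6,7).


A path on 8 vertices is a tree with 7 edges.
T(x,y) = x^(7) for any tree.
T(6,6) = 6^7 = 279936.

279936


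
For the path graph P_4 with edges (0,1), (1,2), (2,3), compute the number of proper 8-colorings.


P(P_4, k) = k * (k-1)^(3).
P(8) = 8 * 7^3 = 8 * 343 = 2744.

2744


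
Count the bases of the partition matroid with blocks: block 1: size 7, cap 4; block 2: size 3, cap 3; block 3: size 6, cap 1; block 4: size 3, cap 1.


A basis picks exactly ci elements from block i.
Number of bases = product of C(|Si|, ci).
= C(7,4) * C(3,3) * C(6,1) * C(3,1)
= 35 * 1 * 6 * 3
= 630.

630


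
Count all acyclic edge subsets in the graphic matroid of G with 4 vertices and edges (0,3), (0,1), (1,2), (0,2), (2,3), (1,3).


An independent set in a graphic matroid is an acyclic edge subset.
G has 4 vertices and 6 edges.
Enumerate all 2^6 = 64 subsets, checking for acyclicity.
Total independent sets = 38.

38


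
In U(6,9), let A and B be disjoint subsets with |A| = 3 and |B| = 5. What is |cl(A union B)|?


|A union B| = 3 + 5 = 8 (disjoint).
In U(6,9), cl(S) = S if |S| < 6, else cl(S) = E.
Since 8 >= 6, cl(A union B) = E.
|cl(A union B)| = 9.

9


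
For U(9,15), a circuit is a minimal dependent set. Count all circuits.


In U(9,15), circuits are the (10)-element subsets.
Any set of 10 elements is dependent, and removing any one element gives
an independent set of size 9, so it is a minimal dependent set.
Number of circuits = C(15,10) = 15! / (10! * 5!) = 3003.

3003


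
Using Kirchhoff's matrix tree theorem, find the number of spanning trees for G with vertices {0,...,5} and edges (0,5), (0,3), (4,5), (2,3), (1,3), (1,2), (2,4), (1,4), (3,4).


By Kirchhoff's matrix tree theorem, the number of spanning trees equals
the determinant of any cofactor of the Laplacian matrix L.
G has 6 vertices and 9 edges.
Computing the (5 x 5) cofactor determinant gives 56.

56


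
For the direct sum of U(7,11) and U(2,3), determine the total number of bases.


Bases of a direct sum M1 + M2: |B| = |B(M1)| * |B(M2)|.
|B(U(7,11))| = C(11,7) = 330.
|B(U(2,3))| = C(3,2) = 3.
Total bases = 330 * 3 = 990.

990


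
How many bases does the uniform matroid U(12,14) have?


Bases of U(12,14) are all 12-element subsets of the 14-element ground set.
Number of bases = C(14,12).
(14 choose 12) = 91.

91


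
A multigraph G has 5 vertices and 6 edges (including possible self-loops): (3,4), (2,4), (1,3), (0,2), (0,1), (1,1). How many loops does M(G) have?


In a graphic matroid, a loop is a self-loop edge (u,u) with rank 0.
Examining all 6 edges for self-loops...
Self-loops found: (1,1)
Number of loops = 1.

1


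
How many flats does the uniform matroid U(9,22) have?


Flats of U(9,22): every subset of size < 9 is a flat, plus E itself.
Count = C(22,0) + C(22,1) + C(22,2) + C(22,3) + C(22,4) + C(22,5) + C(22,6) + C(22,7) + C(22,8) + 1
     = 1 + 22 + 231 + 1540 + 7315 + 26334 + 74613 + 170544 + 319770 + 1
     = 600371.

600371


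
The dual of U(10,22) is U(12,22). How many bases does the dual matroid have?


The dual of U(r,n) is U(n-r, n) = U(12,22).
Bases of U(12,22) are all (12)-element subsets.
|B(M*)| = C(22,12) = 22! / (12! * 10!) = 646646.

646646


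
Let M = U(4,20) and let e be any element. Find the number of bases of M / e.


Contracting e from U(4,20) gives U(3,19).
Bases of U(3,19) = C(19,3) = 19! / (3! * 16!) = 969.

969


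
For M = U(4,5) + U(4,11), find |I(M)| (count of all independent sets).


For a direct sum, |I(M1+M2)| = |I(M1)| * |I(M2)|.
|I(U(4,5))| = sum C(5,k) for k=0..4 = 31.
|I(U(4,11))| = sum C(11,k) for k=0..4 = 562.
Total = 31 * 562 = 17422.

17422


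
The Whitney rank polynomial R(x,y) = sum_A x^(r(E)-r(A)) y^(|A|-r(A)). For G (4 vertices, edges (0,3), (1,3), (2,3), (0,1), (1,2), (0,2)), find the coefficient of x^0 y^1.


R(x,y) = sum over A in 2^E of x^(r(E)-r(A)) * y^(|A|-r(A)).
G has 4 vertices, 6 edges. r(E) = 3.
Enumerate all 2^6 = 64 subsets.
Count subsets with r(E)-r(A)=0 and |A|-r(A)=1: 15.

15


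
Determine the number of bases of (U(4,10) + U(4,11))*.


(M1+M2)* = M1* + M2*.
M1* = U(6,10), bases: C(10,6) = 210.
M2* = U(7,11), bases: C(11,7) = 330.
|B(M*)| = 210 * 330 = 69300.

69300


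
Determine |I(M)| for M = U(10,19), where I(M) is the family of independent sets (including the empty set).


Independent sets of U(10,19) are all subsets of size <= 10.
Count = C(19,0) + C(19,1) + C(19,2) + C(19,3) + C(19,4) + C(19,5) + C(19,6) + C(19,7) + C(19,8) + C(19,9) + C(19,10)
     = 1 + 19 + 171 + 969 + 3876 + 11628 + 27132 + 50388 + 75582 + 92378 + 92378
     = 354522.

354522


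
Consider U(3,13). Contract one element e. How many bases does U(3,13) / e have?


Contracting e from U(3,13) gives U(2,12).
Bases of U(2,12) = C(12,2) = (12 * 11) / (1 * 2) = 66.

66


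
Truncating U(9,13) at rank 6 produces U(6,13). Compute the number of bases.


Truncating U(9,13) to rank 6 gives U(6,13).
Bases of U(6,13) are all 6-element subsets of 13 elements.
Number of bases = (13 choose 6) = 1716.

1716


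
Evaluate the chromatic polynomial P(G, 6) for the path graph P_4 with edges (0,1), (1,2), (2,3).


P(P_4, k) = k * (k-1)^(3).
P(6) = 6 * 5^3 = 6 * 125 = 750.

750


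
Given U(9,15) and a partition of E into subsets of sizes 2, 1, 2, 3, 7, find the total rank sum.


r(Ai) = min(|Ai|, 9) for each part.
Sum = min(2,9) + min(1,9) + min(2,9) + min(3,9) + min(7,9)
    = 2 + 1 + 2 + 3 + 7
    = 15.

15


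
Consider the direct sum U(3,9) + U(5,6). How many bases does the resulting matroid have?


Bases of a direct sum M1 + M2: |B| = |B(M1)| * |B(M2)|.
|B(U(3,9))| = C(9,3) = 84.
|B(U(5,6))| = C(6,5) = 6.
Total bases = 84 * 6 = 504.

504


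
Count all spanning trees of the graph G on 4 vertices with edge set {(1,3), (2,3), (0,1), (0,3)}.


By Kirchhoff's matrix tree theorem, the number of spanning trees equals
the determinant of any cofactor of the Laplacian matrix L.
G has 4 vertices and 4 edges.
Computing the (3 x 3) cofactor determinant gives 3.

3


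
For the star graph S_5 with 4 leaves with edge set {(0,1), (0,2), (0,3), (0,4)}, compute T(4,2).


A star on 5 vertices is a tree with 4 edges.
T(x,y) = x^(4) for any tree.
T(4,2) = 4^4 = 256.

256


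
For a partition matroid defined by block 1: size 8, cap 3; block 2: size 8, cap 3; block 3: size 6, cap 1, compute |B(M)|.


A basis picks exactly ci elements from block i.
Number of bases = product of C(|Si|, ci).
= C(8,3) * C(8,3) * C(6,1)
= 56 * 56 * 6
= 18816.

18816


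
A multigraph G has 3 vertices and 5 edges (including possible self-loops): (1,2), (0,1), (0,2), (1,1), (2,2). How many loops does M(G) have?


In a graphic matroid, a loop is a self-loop edge (u,u) with rank 0.
Examining all 5 edges for self-loops...
Self-loops found: (1,1), (2,2)
Number of loops = 2.

2


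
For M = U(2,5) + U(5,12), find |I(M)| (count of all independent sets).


For a direct sum, |I(M1+M2)| = |I(M1)| * |I(M2)|.
|I(U(2,5))| = sum C(5,k) for k=0..2 = 16.
|I(U(5,12))| = sum C(12,k) for k=0..5 = 1586.
Total = 16 * 1586 = 25376.

25376


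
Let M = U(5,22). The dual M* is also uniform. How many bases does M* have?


The dual of U(r,n) is U(n-r, n) = U(17,22).
Bases of U(17,22) are all (17)-element subsets.
|B(M*)| = C(22,17) = 26334.

26334


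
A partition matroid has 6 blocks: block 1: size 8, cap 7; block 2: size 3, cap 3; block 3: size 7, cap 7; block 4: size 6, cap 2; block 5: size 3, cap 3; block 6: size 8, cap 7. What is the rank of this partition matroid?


Rank of a partition matroid = sum of min(|Si|, ci) for each block.
= min(8,7) + min(3,3) + min(7,7) + min(6,2) + min(3,3) + min(8,7)
= 7 + 3 + 7 + 2 + 3 + 7
= 29.

29


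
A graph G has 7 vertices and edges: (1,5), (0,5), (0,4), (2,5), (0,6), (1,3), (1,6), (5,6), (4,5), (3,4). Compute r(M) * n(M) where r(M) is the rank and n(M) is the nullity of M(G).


r(M) = |V| - c = 7 - 1 = 6.
nullity = |E| - r(M) = 10 - 6 = 4.
Product = 6 * 4 = 24.

24


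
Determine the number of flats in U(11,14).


Flats of U(11,14): every subset of size < 11 is a flat, plus E itself.
Count = (14 choose 0) + (14 choose 1) + (14 choose 2) + (14 choose 3) + (14 choose 4) + (14 choose 5) + (14 choose 6) + (14 choose 7) + (14 choose 8) + (14 choose 9) + (14 choose 10) + 1
     = 1 + 14 + 91 + 364 + 1001 + 2002 + 3003 + 3432 + 3003 + 2002 + 1001 + 1
     = 15915.

15915


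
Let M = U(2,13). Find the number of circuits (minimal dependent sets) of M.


In U(2,13), circuits are the (3)-element subsets.
Any set of 3 elements is dependent, and removing any one element gives
an independent set of size 2, so it is a minimal dependent set.
Number of circuits = C(13,3) = (13 * 12 * 11) / (1 * 2 * 3) = 286.

286


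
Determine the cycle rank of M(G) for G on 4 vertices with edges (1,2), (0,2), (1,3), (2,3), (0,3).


Cycle rank (nullity) = |E| - r(M) = |E| - (|V| - c).
|E| = 5, |V| = 4, c = 1.
Nullity = 5 - (4 - 1) = 5 - 3 = 2.

2


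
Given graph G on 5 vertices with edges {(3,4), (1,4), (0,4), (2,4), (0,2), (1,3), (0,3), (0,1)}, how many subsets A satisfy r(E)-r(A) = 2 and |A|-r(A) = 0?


R(x,y) = sum over A in 2^E of x^(r(E)-r(A)) * y^(|A|-r(A)).
G has 5 vertices, 8 edges. r(E) = 4.
Enumerate all 2^8 = 256 subsets.
Count subsets with r(E)-r(A)=2 and |A|-r(A)=0: 28.

28


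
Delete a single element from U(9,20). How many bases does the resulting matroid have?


Deleting e from U(9,20) gives U(9,19) since n > r.
Bases of U(9,19) = (19 choose 9) = 92378.

92378


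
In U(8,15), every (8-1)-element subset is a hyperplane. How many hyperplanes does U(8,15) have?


Hyperplanes of U(8,15) are flats of rank 7.
In a uniform matroid, these are exactly the (7)-element subsets.
Count = C(15,7) = 15! / (7! * 8!) = 6435.

6435


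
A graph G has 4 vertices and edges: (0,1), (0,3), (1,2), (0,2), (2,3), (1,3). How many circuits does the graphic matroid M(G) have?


A circuit in a graphic matroid = edge set of a simple cycle.
G has 4 vertices and 6 edges.
Enumerating all minimal edge subsets forming cycles...
Total circuits found: 7.

7
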